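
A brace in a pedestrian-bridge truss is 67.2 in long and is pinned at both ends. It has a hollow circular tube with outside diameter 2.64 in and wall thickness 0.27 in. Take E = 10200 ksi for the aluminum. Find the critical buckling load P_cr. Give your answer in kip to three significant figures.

Inner diameter d_i = 2.64 − 2×0.27 = 2.100 in
I = π(d_o⁴ − d_i⁴)/64 = π(2.64⁴ − 2.100⁴)/64 = 1.430 in⁴
Effective length L_e = K·L = 1 × 67.2 = 67.20 in
P_cr = π²EI / L_e² = π² × 10200×10³ × 1.430 / 67.20² = 3.187×10^4 lb

P_cr ≈ 31.9 kip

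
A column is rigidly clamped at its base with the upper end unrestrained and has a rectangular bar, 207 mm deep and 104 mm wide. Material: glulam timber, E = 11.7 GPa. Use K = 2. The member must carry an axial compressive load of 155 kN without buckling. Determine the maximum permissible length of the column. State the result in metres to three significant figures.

Buckling occurs about the weak axis: I_min = h·b³/12 with b = 104 mm (the shorter side).
I_min = 207×104³/12 = 1.940×10^7 mm⁴
I = 1.940×10^-5 m⁴
At the buckling limit P_cr = P = 1.550×10^5 N
From P_cr = π²EI/(K·L)²:  L = (1/K)·√(π²EI/P_cr) = (1/2)·√(π²×1.17×10^10×1.940×10^-5/1.550×10^5)
L = 1.90 m

L_max ≈ 1.90 m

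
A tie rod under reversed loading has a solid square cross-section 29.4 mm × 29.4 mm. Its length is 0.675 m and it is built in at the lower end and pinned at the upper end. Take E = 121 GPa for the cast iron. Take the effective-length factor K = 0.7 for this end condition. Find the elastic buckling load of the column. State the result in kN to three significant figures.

P_cr ≈ 333 kN

I = a⁴/12 = 29.4⁴/12 = 6.226×10^4 mm⁴
I = 6.226×10^4 mm⁴ = 6.226×10^-8 m⁴
Effective length L_e = K·L = 0.7 × 0.675 = 0.4725 m
P_cr = π²EI / L_e² = π² × 121×10⁹ × 6.226×10^-8 / 0.4725² = 3.330×10^5 N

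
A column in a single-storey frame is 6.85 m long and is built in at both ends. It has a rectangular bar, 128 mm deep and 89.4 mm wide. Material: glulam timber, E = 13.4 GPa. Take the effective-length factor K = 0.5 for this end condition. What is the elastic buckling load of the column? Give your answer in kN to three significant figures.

P_cr ≈ 85.9 kN

Buckling occurs about the weak axis: I_min = h·b³/12 with b = 89.4 mm (the shorter side).
I_min = 128×89.4³/12 = 7.622×10^6 mm⁴
I = 7.622×10^6 mm⁴ = 7.622×10^-6 m⁴
Effective length L_e = K·L = 0.5 × 6.85 = 3.425 m
P_cr = π²EI / L_e² = π² × 13.4×10⁹ × 7.622×10^-6 / 3.425² = 8.593×10^4 N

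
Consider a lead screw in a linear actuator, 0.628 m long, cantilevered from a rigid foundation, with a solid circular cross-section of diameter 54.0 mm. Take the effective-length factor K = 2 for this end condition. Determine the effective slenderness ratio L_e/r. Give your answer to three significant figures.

I = πd⁴/64 = π×54.0⁴/64 = 4.174×10^5 mm⁴
A = 2.290×10^3 mm²;  r_min = √(I/A) = √(4.174×10^5/2.290×10^3) = 13.50 mm
L_e = K·L = 2 × 0.628 m = 1.256 m = 1256.0 mm
λ = L_e / r_min = 1256.0 / 13.50 = 93.0

λ ≈ 93.0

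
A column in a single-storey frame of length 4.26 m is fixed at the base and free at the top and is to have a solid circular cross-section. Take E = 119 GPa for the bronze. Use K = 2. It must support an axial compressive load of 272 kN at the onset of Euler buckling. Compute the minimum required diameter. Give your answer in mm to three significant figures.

d ≈ 136 mm

L_e = K·L = 2 × 4.26 = 8.520 m
Required I = P_cr·L_e²/(π²E) = 2.720×10^5 × 8.520² / (π² × 1.19×10^11) = 1.681×10^-5 m⁴
I_req = 1.681×10^7 mm⁴
Solid circle: I = πd⁴/64  ⇒  d = (64I/π)^(1/4) = (64×1.681×10^7/π)^(1/4) = 136 mm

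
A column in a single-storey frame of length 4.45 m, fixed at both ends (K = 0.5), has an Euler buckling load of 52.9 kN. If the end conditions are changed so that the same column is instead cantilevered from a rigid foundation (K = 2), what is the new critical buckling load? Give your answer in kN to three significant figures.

P_cr ∝ 1/K², so P_cr,new = P_cr,old × (K_old/K_new)² = 52.9 × (0.5/2)²
= 52.9 × 0.06250 = 3.31 kN

P_cr ≈ 3.31 kN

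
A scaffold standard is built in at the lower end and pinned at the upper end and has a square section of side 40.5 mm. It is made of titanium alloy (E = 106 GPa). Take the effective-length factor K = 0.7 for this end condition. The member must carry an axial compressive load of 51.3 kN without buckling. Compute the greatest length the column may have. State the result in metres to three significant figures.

I = a⁴/12 = 40.5⁴/12 = 2.242×10^5 mm⁴
I = 2.242×10^-7 m⁴
At the buckling limit P_cr = P = 5.130×10^4 N
From P_cr = π²EI/(K·L)²:  L = (1/K)·√(π²EI/P_cr) = (1/0.7)·√(π²×1.06×10^11×2.242×10^-7/5.130×10^4)
L = 3.05 m

L_max ≈ 3.05 m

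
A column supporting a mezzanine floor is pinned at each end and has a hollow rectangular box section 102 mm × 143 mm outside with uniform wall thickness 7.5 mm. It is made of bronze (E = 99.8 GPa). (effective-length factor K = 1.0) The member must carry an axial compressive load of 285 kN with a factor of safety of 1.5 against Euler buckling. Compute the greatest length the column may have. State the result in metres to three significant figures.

Inner dimensions: h_i = 143 − 2×7.5 = 128.0 mm, b_i = 102 − 2×7.5 = 87.00 mm
Weak-axis I_min = (h_o·b_o³ − h_i·b_i³)/12 with b_o = 102, b_i = 87.00 mm (shorter outer/inner sides).
I_min = (143×102³ − 128.0×87.00³)/12 = 5.622×10^6 mm⁴
I = 5.622×10^-6 m⁴
Required critical load P_cr = n·P = 1.5 × 285 = 427.5 kN = 4.275×10^5 N
From P_cr = π²EI/(K·L)²:  L = (1/K)·√(π²EI/P_cr) = (1/1)·√(π²×9.98×10^10×5.622×10^-6/4.275×10^5)
L = 3.60 m

L_max ≈ 3.60 m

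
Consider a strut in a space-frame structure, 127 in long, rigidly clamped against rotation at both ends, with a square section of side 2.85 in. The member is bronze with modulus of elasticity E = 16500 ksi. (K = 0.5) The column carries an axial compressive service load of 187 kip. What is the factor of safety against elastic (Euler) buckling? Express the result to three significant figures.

n ≈ 1.19

I = a⁴/12 = 2.85⁴/12 = 5.498 in⁴
Effective length L_e = K·L = 0.5 × 127 = 63.50 in
P_cr = π²EI / L_e² = π² × 16500×10³ × 5.498 / 63.50² = 2.220×10^5 lb
Factor of safety n = P_cr / P = 222.04 / 187 = 1.19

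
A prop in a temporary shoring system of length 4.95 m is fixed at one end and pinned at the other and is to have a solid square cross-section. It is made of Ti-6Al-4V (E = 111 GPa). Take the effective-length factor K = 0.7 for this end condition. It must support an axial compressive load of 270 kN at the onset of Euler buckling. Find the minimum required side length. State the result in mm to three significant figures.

a ≈ 77.2 mm

L_e = K·L = 0.7 × 4.95 = 3.465 m
Required I = P_cr·L_e²/(π²E) = 2.700×10^5 × 3.465² / (π² × 1.11×10^11) = 2.959×10^-6 m⁴
I_req = 2.959×10^6 mm⁴
Solid square: I = a⁴/12  ⇒  a = (12I)^(1/4) = (12×2.959×10^6)^(1/4) = 77.2 mm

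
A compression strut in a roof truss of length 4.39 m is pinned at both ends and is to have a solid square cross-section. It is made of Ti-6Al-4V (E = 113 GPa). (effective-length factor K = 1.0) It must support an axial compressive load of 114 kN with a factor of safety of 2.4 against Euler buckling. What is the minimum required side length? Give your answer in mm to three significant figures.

a ≈ 86.8 mm

Required P_cr = n·P = 2.4 × 114 = 273.6 kN
L_e = K·L = 1 × 4.39 = 4.390 m
Required I = P_cr·L_e²/(π²E) = 2.736×10^5 × 4.390² / (π² × 1.13×10^11) = 4.728×10^-6 m⁴
I_req = 4.728×10^6 mm⁴
Solid square: I = a⁴/12  ⇒  a = (12I)^(1/4) = (12×4.728×10^6)^(1/4) = 86.8 mm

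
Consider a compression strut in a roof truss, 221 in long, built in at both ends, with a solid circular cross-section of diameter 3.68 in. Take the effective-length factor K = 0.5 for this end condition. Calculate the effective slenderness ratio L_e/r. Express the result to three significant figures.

For a solid circle r = d/4 = 3.68/4 = 0.9200 in
L_e = K·L = 0.5 × 221 = 110.5 in
λ = L_e / r_min = 110.50 / 0.9200 = 120

λ ≈ 120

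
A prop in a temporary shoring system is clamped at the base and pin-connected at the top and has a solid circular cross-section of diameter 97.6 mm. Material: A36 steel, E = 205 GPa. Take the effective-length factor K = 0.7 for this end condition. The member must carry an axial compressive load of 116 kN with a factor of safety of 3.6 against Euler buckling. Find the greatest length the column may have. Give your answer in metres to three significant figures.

L_max ≈ 6.64 m

I = πd⁴/64 = π×97.6⁴/64 = 4.454×10^6 mm⁴
I = 4.454×10^-6 m⁴
Required critical load P_cr = n·P = 3.6 × 116 = 417.6 kN = 4.176×10^5 N
From P_cr = π²EI/(K·L)²:  L = (1/K)·√(π²EI/P_cr) = (1/0.7)·√(π²×2.05×10^11×4.454×10^-6/4.176×10^5)
L = 6.64 m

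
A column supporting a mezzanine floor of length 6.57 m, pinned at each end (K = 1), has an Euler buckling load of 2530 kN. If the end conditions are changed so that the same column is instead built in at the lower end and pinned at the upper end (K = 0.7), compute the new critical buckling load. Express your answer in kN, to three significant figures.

P_cr ≈ 5160 kN

P_cr ∝ 1/K², so P_cr,new = P_cr,old × (K_old/K_new)² = 2530 × (1/0.7)²
= 2530 × 2.041 = 5160 kN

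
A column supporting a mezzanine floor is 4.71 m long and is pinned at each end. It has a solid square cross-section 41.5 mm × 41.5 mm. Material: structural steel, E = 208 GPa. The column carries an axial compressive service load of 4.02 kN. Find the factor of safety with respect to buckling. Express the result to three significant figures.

n ≈ 5.69

I = a⁴/12 = 41.5⁴/12 = 2.472×10^5 mm⁴
I = 2.472×10^5 mm⁴ = 2.472×10^-7 m⁴
Effective length L_e = K·L = 1 × 4.71 = 4.710 m
P_cr = π²EI / L_e² = π² × 208×10⁹ × 2.472×10^-7 / 4.710² = 2.287×10^4 N
Factor of safety n = P_cr / P = 22.873 / 4.02 = 5.69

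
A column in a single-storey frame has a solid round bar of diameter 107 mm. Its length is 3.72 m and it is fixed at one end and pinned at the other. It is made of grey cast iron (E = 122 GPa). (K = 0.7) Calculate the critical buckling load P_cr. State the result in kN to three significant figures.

P_cr ≈ 1140 kN

I = πd⁴/64 = π×107⁴/64 = 6.434×10^6 mm⁴
I = 6.434×10^6 mm⁴ = 6.434×10^-6 m⁴
Effective length L_e = K·L = 0.7 × 3.72 = 2.604 m
P_cr = π²EI / L_e² = π² × 122×10⁹ × 6.434×10^-6 / 2.604² = 1.143×10^6 N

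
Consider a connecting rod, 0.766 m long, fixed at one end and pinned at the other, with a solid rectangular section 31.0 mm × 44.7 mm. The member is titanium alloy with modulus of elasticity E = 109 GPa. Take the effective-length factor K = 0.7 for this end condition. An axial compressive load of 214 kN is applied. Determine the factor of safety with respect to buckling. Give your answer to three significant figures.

n ≈ 1.94

Buckling occurs about the weak axis: I_min = h·b³/12 with b = 31.0 mm (the shorter side).
I_min = 44.7×31.0³/12 = 1.110×10^5 mm⁴
I = 1.110×10^5 mm⁴ = 1.110×10^-7 m⁴
Effective length L_e = K·L = 0.7 × 0.766 = 0.5362 m
P_cr = π²EI / L_e² = π² × 109×10⁹ × 1.110×10^-7 / 0.5362² = 4.152×10^5 N
Factor of safety n = P_cr / P = 415.23 / 214 = 1.94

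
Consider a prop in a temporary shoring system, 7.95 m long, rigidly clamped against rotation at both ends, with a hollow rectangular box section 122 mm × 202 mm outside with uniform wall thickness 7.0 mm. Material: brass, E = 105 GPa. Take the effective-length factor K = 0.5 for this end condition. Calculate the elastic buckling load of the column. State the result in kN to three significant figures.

P_cr ≈ 710 kN

Inner dimensions: h_i = 202 − 2×7.0 = 188.0 mm, b_i = 122 − 2×7.0 = 108.0 mm
Weak-axis I_min = (h_o·b_o³ − h_i·b_i³)/12 with b_o = 122, b_i = 108.0 mm (shorter outer/inner sides).
I_min = (202×122³ − 188.0×108.0³)/12 = 1.083×10^7 mm⁴
I = 1.083×10^7 mm⁴ = 1.083×10^-5 m⁴
Effective length L_e = K·L = 0.5 × 7.95 = 3.975 m
P_cr = π²EI / L_e² = π² × 105×10⁹ × 1.083×10^-5 / 3.975² = 7.104×10^5 N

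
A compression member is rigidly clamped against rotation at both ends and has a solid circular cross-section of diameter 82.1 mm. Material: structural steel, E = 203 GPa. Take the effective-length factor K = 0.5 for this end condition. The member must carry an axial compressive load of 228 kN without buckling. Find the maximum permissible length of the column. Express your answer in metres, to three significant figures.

I = πd⁴/64 = π×82.1⁴/64 = 2.230×10^6 mm⁴
I = 2.230×10^-6 m⁴
At the buckling limit P_cr = P = 2.280×10^5 N
From P_cr = π²EI/(K·L)²:  L = (1/K)·√(π²EI/P_cr) = (1/0.5)·√(π²×2.03×10^11×2.230×10^-6/2.280×10^5)
L = 8.85 m

L_max ≈ 8.85 m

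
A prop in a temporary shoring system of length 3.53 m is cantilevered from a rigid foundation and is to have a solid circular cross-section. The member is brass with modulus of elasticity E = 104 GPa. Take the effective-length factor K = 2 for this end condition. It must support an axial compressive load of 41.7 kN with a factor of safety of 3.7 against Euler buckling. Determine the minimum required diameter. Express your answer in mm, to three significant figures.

Required P_cr = n·P = 3.7 × 41.7 = 154.3 kN
L_e = K·L = 2 × 3.53 = 7.060 m
Required I = P_cr·L_e²/(π²E) = 1.543×10^5 × 7.060² / (π² × 1.04×10^11) = 7.492×10^-6 m⁴
I_req = 7.492×10^6 mm⁴
Solid circle: I = πd⁴/64  ⇒  d = (64I/π)^(1/4) = (64×7.492×10^6/π)^(1/4) = 111 mm

d ≈ 111 mm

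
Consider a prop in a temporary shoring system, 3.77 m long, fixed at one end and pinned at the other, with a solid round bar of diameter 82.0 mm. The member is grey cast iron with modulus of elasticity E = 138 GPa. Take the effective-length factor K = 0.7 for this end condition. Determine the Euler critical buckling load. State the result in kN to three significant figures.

P_cr ≈ 434 kN

I = πd⁴/64 = π×82.0⁴/64 = 2.219×10^6 mm⁴
I = 2.219×10^6 mm⁴ = 2.219×10^-6 m⁴
Effective length L_e = K·L = 0.7 × 3.77 = 2.639 m
P_cr = π²EI / L_e² = π² × 138×10⁹ × 2.219×10^-6 / 2.639² = 4.340×10^5 N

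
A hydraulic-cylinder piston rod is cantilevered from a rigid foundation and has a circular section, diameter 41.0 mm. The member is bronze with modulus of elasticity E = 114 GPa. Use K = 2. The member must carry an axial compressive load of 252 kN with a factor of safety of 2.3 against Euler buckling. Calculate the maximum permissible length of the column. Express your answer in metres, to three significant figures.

L_max ≈ 0.259 m

I = πd⁴/64 = π×41.0⁴/64 = 1.387×10^5 mm⁴
I = 1.387×10^-7 m⁴
Required critical load P_cr = n·P = 2.3 × 252 = 579.6 kN = 5.796×10^5 N
From P_cr = π²EI/(K·L)²:  L = (1/K)·√(π²EI/P_cr) = (1/2)·√(π²×1.14×10^11×1.387×10^-7/5.796×10^5)
L = 0.259 m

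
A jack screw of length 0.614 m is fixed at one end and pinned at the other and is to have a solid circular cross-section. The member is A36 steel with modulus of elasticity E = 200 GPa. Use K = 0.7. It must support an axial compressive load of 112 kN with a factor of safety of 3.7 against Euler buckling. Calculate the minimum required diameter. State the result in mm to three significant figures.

d ≈ 29.8 mm

Required P_cr = n·P = 3.7 × 112 = 414.4 kN
L_e = K·L = 0.7 × 0.614 = 0.4298 m
Required I = P_cr·L_e²/(π²E) = 4.144×10^5 × 0.4298² / (π² × 2.00×10^11) = 3.878×10^-8 m⁴
I_req = 3.878×10^4 mm⁴
Solid circle: I = πd⁴/64  ⇒  d = (64I/π)^(1/4) = (64×3.878×10^4/π)^(1/4) = 29.8 mm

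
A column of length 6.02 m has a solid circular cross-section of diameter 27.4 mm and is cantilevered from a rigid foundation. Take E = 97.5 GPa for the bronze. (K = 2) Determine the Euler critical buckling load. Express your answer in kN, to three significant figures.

P_cr ≈ 0.184 kN

I = πd⁴/64 = π×27.4⁴/64 = 2.767×10^4 mm⁴
I = 2.767×10^4 mm⁴ = 2.767×10^-8 m⁴
Effective length L_e = K·L = 2 × 6.02 = 12.04 m
P_cr = π²EI / L_e² = π² × 97.5×10⁹ × 2.767×10^-8 / 12.04² = 183.7 N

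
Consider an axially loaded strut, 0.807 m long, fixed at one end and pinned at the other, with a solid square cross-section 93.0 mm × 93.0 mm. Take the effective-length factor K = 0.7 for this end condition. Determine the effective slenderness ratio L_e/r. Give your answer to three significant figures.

For a square r = a/√12 = 93.0/√12 = 26.85 mm
L_e = K·L = 0.7 × 0.807 m = 0.5649 m = 564.90 mm
λ = L_e / r_min = 564.90 / 26.85 = 21.0

λ ≈ 21.0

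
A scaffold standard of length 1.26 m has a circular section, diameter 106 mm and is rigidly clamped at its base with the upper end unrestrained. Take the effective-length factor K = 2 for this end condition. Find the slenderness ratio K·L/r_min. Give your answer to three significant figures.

For a solid circle r = d/4 = 106/4 = 26.50 mm
L_e = K·L = 2 × 1.26 m = 2.520 m = 2520.0 mm
λ = L_e / r_min = 2520.0 / 26.50 = 95.1

λ ≈ 95.1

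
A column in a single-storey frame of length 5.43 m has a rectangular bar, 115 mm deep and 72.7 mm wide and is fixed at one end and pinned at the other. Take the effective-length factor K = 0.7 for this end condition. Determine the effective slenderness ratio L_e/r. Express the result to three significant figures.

For a rectangle r_min = b/√12 = 72.7/√12 = 20.99 mm
L_e = K·L = 0.7 × 5.43 m = 3.801 m = 3801.0 mm
λ = L_e / r_min = 3801.0 / 20.99 = 181

λ ≈ 181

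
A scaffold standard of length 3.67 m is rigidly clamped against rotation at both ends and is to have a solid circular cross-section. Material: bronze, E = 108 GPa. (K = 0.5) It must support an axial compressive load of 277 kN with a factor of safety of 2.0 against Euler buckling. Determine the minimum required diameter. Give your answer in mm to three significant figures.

Required P_cr = n·P = 2.0 × 277 = 554.0 kN
L_e = K·L = 0.5 × 3.67 = 1.835 m
Required I = P_cr·L_e²/(π²E) = 5.540×10^5 × 1.835² / (π² × 1.08×10^11) = 1.750×10^-6 m⁴
I_req = 1.750×10^6 mm⁴
Solid circle: I = πd⁴/64  ⇒  d = (64I/π)^(1/4) = (64×1.750×10^6/π)^(1/4) = 77.3 mm

d ≈ 77.3 mm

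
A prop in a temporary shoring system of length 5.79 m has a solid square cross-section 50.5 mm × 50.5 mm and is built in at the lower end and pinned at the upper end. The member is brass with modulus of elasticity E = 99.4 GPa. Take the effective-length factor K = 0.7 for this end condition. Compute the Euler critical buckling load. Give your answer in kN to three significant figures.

P_cr ≈ 32.4 kN

I = a⁴/12 = 50.5⁴/12 = 5.420×10^5 mm⁴
I = 5.420×10^5 mm⁴ = 5.420×10^-7 m⁴
Effective length L_e = K·L = 0.7 × 5.79 = 4.053 m
P_cr = π²EI / L_e² = π² × 99.4×10⁹ × 5.420×10^-7 / 4.053² = 3.237×10^4 N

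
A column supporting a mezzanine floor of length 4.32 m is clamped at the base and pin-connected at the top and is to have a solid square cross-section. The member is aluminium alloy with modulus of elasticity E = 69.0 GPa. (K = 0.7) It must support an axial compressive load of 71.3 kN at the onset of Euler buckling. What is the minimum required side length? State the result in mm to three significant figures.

a ≈ 58.2 mm

L_e = K·L = 0.7 × 4.32 = 3.024 m
Required I = P_cr·L_e²/(π²E) = 7.130×10^4 × 3.024² / (π² × 6.90×10^10) = 9.574×10^-7 m⁴
I_req = 9.574×10^5 mm⁴
Solid square: I = a⁴/12  ⇒  a = (12I)^(1/4) = (12×9.574×10^5)^(1/4) = 58.2 mm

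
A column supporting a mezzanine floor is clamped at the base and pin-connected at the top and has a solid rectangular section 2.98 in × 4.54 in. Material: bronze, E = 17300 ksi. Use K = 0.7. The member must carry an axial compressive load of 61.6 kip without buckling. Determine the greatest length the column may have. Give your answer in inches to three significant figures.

L_max ≈ 238 in

Buckling occurs about the weak axis: I_min = h·b³/12 with b = 2.98 in (the shorter side).
I_min = 4.54×2.98³/12 = 10.01 in⁴
At the buckling limit P_cr = P = 6.160×10^4 lb
From P_cr = π²EI/(K·L)²:  L = (1/K)·√(π²EI/P_cr) = (1/0.7)·√(π²×1.73×10^7×10.01/6.160×10^4)
L = 238 in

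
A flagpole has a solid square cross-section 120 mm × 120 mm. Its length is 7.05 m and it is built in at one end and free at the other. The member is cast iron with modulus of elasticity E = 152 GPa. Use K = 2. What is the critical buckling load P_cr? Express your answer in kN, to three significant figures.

P_cr ≈ 130 kN

I = a⁴/12 = 120⁴/12 = 1.728×10^7 mm⁴
I = 1.728×10^7 mm⁴ = 1.728×10^-5 m⁴
Effective length L_e = K·L = 2 × 7.05 = 14.10 m
P_cr = π²EI / L_e² = π² × 152×10⁹ × 1.728×10^-5 / 14.10² = 1.304×10^5 N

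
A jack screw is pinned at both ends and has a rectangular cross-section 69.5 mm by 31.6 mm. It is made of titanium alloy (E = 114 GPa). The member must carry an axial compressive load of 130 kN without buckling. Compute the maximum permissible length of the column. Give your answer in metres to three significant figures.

L_max ≈ 1.26 m

Buckling occurs about the weak axis: I_min = h·b³/12 with b = 31.6 mm (the shorter side).
I_min = 69.5×31.6³/12 = 1.828×10^5 mm⁴
I = 1.828×10^-7 m⁴
At the buckling limit P_cr = P = 1.300×10^5 N
From P_cr = π²EI/(K·L)²:  L = (1/K)·√(π²EI/P_cr) = (1/1)·√(π²×1.14×10^11×1.828×10^-7/1.300×10^5)
L = 1.26 m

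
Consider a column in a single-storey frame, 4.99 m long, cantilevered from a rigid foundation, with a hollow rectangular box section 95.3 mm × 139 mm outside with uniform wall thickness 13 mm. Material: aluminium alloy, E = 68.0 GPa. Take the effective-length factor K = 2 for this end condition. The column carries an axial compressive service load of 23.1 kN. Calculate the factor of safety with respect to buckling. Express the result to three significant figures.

n ≈ 2.01

Inner dimensions: h_i = 139 − 2×13 = 113.0 mm, b_i = 95.3 − 2×13 = 69.30 mm
Weak-axis I_min = (h_o·b_o³ − h_i·b_i³)/12 with b_o = 95.3, b_i = 69.30 mm (shorter outer/inner sides).
I_min = (139×95.3³ − 113.0×69.30³)/12 = 6.892×10^6 mm⁴
I = 6.892×10^6 mm⁴ = 6.892×10^-6 m⁴
Effective length L_e = K·L = 2 × 4.99 = 9.980 m
P_cr = π²EI / L_e² = π² × 68.0×10⁹ × 6.892×10^-6 / 9.980² = 4.644×10^4 N
Factor of safety n = P_cr / P = 46.438 / 23.1 = 2.01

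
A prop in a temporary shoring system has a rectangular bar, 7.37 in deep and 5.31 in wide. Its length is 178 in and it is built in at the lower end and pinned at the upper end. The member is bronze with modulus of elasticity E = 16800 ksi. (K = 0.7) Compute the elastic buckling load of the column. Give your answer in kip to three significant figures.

Buckling occurs about the weak axis: I_min = h·b³/12 with b = 5.31 in (the shorter side).
I_min = 7.37×5.31³/12 = 91.95 in⁴
Effective length L_e = K·L = 0.7 × 178 = 124.6 in
P_cr = π²EI / L_e² = π² × 16800×10³ × 91.95 / 124.6² = 9.821×10^5 lb

P_cr ≈ 982 kip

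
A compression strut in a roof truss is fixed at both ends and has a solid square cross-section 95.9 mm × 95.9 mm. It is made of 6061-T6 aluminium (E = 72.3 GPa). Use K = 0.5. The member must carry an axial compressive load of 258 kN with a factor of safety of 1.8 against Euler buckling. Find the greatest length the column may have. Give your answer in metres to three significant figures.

I = a⁴/12 = 95.9⁴/12 = 7.048×10^6 mm⁴
I = 7.048×10^-6 m⁴
Required critical load P_cr = n·P = 1.8 × 258 = 464.4 kN = 4.644×10^5 N
From P_cr = π²EI/(K·L)²:  L = (1/K)·√(π²EI/P_cr) = (1/0.5)·√(π²×7.23×10^10×7.048×10^-6/4.644×10^5)
L = 6.58 m

L_max ≈ 6.58 m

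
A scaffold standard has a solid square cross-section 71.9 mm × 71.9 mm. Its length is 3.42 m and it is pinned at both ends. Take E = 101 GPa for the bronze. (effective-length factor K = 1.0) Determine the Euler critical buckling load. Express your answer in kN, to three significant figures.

I = a⁴/12 = 71.9⁴/12 = 2.227×10^6 mm⁴
I = 2.227×10^6 mm⁴ = 2.227×10^-6 m⁴
Effective length L_e = K·L = 1 × 3.42 = 3.420 m
P_cr = π²EI / L_e² = π² × 101×10⁹ × 2.227×10^-6 / 3.420² = 1.898×10^5 N

P_cr ≈ 190 kN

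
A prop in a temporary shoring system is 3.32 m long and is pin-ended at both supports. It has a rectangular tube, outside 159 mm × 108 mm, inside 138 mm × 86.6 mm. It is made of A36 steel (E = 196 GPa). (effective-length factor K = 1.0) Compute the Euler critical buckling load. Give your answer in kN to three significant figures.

Weak-axis I_min = (h_o·b_o³ − h_i·b_i³)/12 with b_o = 108, b_i = 86.60 mm (shorter outer/inner sides).
I_min = (159×108³ − 138.0×86.60³)/12 = 9.222×10^6 mm⁴
I = 9.222×10^6 mm⁴ = 9.222×10^-6 m⁴
Effective length L_e = K·L = 1 × 3.32 = 3.320 m
P_cr = π²EI / L_e² = π² × 196×10⁹ × 9.222×10^-6 / 3.320² = 1.619×10^6 N

P_cr ≈ 1620 kN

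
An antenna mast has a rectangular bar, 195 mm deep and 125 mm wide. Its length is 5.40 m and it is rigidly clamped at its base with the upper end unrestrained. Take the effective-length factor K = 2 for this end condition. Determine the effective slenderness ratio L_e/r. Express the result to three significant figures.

λ ≈ 299

Buckling occurs about the weak axis: I_min = h·b³/12 with b = 125 mm (the shorter side).
I_min = 195×125³/12 = 3.174×10^7 mm⁴
A = 2.438×10^4 mm²;  r_min = √(I/A) = √(3.174×10^7/2.438×10^4) = 36.08 mm
L_e = K·L = 2 × 5.40 m = 10.80 m = 10800 mm
λ = L_e / r_min = 10800 / 36.08 = 299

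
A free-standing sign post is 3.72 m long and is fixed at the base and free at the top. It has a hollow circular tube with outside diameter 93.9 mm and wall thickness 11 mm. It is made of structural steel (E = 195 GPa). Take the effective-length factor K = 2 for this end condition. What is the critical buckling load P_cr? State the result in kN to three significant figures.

P_cr ≈ 87.1 kN

Inner diameter d_i = 93.9 − 2×11 = 71.90 mm
I = π(d_o⁴ − d_i⁴)/64 = π(93.9⁴ − 71.90⁴)/64 = 2.504×10^6 mm⁴
I = 2.504×10^6 mm⁴ = 2.504×10^-6 m⁴
Effective length L_e = K·L = 2 × 3.72 = 7.440 m
P_cr = π²EI / L_e² = π² × 195×10⁹ × 2.504×10^-6 / 7.440² = 8.707×10^4 N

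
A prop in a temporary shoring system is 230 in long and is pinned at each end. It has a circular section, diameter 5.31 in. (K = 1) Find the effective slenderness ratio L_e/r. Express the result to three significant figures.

λ ≈ 173

For a solid circle r = d/4 = 5.31/4 = 1.328 in
L_e = K·L = 1 × 230 = 230.0 in
λ = L_e / r_min = 230.00 / 1.328 = 173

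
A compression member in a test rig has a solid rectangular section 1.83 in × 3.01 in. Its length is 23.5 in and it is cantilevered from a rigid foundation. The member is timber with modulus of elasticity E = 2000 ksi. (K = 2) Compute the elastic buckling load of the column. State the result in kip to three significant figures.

Buckling occurs about the weak axis: I_min = h·b³/12 with b = 1.83 in (the shorter side).
I_min = 3.01×1.83³/12 = 1.537 in⁴
Effective length L_e = K·L = 2 × 23.5 = 47.00 in
P_cr = π²EI / L_e² = π² × 2000×10³ × 1.537 / 47.00² = 1.374×10^4 lb

P_cr ≈ 13.7 kip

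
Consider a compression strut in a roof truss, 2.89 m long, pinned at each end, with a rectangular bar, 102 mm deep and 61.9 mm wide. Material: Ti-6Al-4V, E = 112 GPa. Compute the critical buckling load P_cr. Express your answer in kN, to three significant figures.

P_cr ≈ 267 kN

Buckling occurs about the weak axis: I_min = h·b³/12 with b = 61.9 mm (the shorter side).
I_min = 102×61.9³/12 = 2.016×10^6 mm⁴
I = 2.016×10^6 mm⁴ = 2.016×10^-6 m⁴
Effective length L_e = K·L = 1 × 2.89 = 2.890 m
P_cr = π²EI / L_e² = π² × 112×10⁹ × 2.016×10^-6 / 2.890² = 2.668×10^5 N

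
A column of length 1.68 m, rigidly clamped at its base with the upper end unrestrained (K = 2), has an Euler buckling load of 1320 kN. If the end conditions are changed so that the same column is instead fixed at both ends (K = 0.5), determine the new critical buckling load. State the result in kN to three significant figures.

P_cr ≈ 21100 kN

P_cr ∝ 1/K², so P_cr,new = P_cr,old × (K_old/K_new)² = 1320 × (2/0.5)²
= 1320 × 16.00 = 21100 kN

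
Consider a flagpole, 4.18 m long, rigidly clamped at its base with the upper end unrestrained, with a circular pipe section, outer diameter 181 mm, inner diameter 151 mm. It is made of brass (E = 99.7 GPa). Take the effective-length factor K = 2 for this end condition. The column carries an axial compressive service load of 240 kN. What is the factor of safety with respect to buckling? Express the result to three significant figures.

d_o = 181 mm, d_i = 151 mm
I = π(d_o⁴ − d_i⁴)/64 = π(181⁴ − 151.0⁴)/64 = 2.716×10^7 mm⁴
I = 2.716×10^7 mm⁴ = 2.716×10^-5 m⁴
Effective length L_e = K·L = 2 × 4.18 = 8.360 m
P_cr = π²EI / L_e² = π² × 99.7×10⁹ × 2.716×10^-5 / 8.360² = 3.825×10^5 N
Factor of safety n = P_cr / P = 382.46 / 240 = 1.59

n ≈ 1.59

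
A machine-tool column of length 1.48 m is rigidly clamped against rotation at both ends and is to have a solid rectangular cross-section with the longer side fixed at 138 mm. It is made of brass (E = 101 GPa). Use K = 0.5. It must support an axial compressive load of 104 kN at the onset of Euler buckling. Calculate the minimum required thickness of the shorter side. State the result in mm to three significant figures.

L_e = K·L = 0.5 × 1.48 = 0.7400 m
Required I = P_cr·L_e²/(π²E) = 1.040×10^5 × 0.7400² / (π² × 1.01×10^11) = 5.713×10^-8 m⁴
I_req = 5.713×10^4 mm⁴
Rectangle, weak axis: I_min = h·b³/12 with h = 138 mm fixed  ⇒  b = (12I/h)^(1/3) = 17.1 mm

b ≈ 17.1 mm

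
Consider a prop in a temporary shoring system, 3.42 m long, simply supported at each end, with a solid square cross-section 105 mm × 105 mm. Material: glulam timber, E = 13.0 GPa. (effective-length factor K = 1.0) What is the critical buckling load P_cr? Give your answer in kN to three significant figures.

I = a⁴/12 = 105⁴/12 = 1.013×10^7 mm⁴
I = 1.013×10^7 mm⁴ = 1.013×10^-5 m⁴
Effective length L_e = K·L = 1 × 3.42 = 3.420 m
P_cr = π²EI / L_e² = π² × 13.0×10⁹ × 1.013×10^-5 / 3.420² = 1.111×10^5 N

P_cr ≈ 111 kN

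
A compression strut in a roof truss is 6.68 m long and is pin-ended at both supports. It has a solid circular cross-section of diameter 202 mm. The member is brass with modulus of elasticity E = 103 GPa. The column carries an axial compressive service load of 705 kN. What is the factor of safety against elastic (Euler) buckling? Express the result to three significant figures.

I = πd⁴/64 = π×202⁴/64 = 8.173×10^7 mm⁴
I = 8.173×10^7 mm⁴ = 8.173×10^-5 m⁴
Effective length L_e = K·L = 1 × 6.68 = 6.680 m
P_cr = π²EI / L_e² = π² × 103×10⁹ × 8.173×10^-5 / 6.680² = 1.862×10^6 N
Factor of safety n = P_cr / P = 1861.9 / 705 = 2.64

n ≈ 2.64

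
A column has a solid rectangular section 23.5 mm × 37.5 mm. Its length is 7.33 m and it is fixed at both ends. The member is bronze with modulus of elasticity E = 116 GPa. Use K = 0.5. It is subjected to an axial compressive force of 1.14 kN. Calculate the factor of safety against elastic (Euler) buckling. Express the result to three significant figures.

Buckling occurs about the weak axis: I_min = h·b³/12 with b = 23.5 mm (the shorter side).
I_min = 37.5×23.5³/12 = 4.056×10^4 mm⁴
I = 4.056×10^4 mm⁴ = 4.056×10^-8 m⁴
Effective length L_e = K·L = 0.5 × 7.33 = 3.665 m
P_cr = π²EI / L_e² = π² × 116×10⁹ × 4.056×10^-8 / 3.665² = 3.457×10^3 N
Factor of safety n = P_cr / P = 3.4567 / 1.14 = 3.03

n ≈ 3.03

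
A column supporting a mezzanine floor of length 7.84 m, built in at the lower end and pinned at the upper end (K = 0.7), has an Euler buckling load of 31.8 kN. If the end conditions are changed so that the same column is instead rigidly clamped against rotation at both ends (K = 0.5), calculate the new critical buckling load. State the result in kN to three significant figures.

P_cr ∝ 1/K², so P_cr,new = P_cr,old × (K_old/K_new)² = 31.8 × (0.7/0.5)²
= 31.8 × 1.960 = 62.3 kN

P_cr ≈ 62.3 kN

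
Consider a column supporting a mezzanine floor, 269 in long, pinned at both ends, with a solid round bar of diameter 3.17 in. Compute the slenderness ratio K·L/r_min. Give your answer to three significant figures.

λ ≈ 339

For a solid circle r = d/4 = 3.17/4 = 0.7925 in
L_e = K·L = 1 × 269 = 269.0 in
λ = L_e / r_min = 269.00 / 0.7925 = 339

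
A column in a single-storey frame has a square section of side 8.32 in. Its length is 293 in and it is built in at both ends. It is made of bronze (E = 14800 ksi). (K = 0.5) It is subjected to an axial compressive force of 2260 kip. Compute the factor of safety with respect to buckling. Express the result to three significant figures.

I = a⁴/12 = 8.32⁴/12 = 399.3 in⁴
Effective length L_e = K·L = 0.5 × 293 = 146.5 in
P_cr = π²EI / L_e² = π² × 14800×10³ × 399.3 / 146.5² = 2.718×10^6 lb
Factor of safety n = P_cr / P = 2717.7 / 2260 = 1.20

n ≈ 1.20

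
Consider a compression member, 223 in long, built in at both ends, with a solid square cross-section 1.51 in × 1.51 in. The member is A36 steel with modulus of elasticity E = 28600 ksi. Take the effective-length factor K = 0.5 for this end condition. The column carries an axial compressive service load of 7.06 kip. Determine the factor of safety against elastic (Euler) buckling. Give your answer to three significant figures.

n ≈ 1.39

I = a⁴/12 = 1.51⁴/12 = 0.4332 in⁴
Effective length L_e = K·L = 0.5 × 223 = 111.5 in
P_cr = π²EI / L_e² = π² × 28600×10³ × 0.4332 / 111.5² = 9.837×10^3 lb
Factor of safety n = P_cr / P = 9.8365 / 7.06 = 1.39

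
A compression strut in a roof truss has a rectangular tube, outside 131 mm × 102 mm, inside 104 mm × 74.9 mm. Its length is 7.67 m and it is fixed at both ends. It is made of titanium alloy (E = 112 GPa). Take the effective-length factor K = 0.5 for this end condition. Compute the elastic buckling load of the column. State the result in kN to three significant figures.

P_cr ≈ 597 kN

Weak-axis I_min = (h_o·b_o³ − h_i·b_i³)/12 with b_o = 102, b_i = 74.90 mm (shorter outer/inner sides).
I_min = (131×102³ − 104.0×74.90³)/12 = 7.943×10^6 mm⁴
I = 7.943×10^6 mm⁴ = 7.943×10^-6 m⁴
Effective length L_e = K·L = 0.5 × 7.67 = 3.835 m
P_cr = π²EI / L_e² = π² × 112×10⁹ × 7.943×10^-6 / 3.835² = 5.970×10^5 N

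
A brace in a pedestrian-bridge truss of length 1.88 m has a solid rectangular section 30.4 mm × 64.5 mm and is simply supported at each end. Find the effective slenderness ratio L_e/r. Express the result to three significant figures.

For a rectangle r_min = b/√12 = 30.4/√12 = 8.776 mm
L_e = K·L = 1 × 1.88 m = 1.880 m = 1880.0 mm
λ = L_e / r_min = 1880.0 / 8.776 = 214

λ ≈ 214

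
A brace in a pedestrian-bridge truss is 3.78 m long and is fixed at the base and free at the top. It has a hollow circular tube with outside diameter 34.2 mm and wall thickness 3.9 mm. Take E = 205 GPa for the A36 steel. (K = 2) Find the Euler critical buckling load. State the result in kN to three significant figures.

Inner diameter d_i = 34.2 − 2×3.9 = 26.40 mm
I = π(d_o⁴ − d_i⁴)/64 = π(34.2⁴ − 26.40⁴)/64 = 4.331×10^4 mm⁴
I = 4.331×10^4 mm⁴ = 4.331×10^-8 m⁴
Effective length L_e = K·L = 2 × 3.78 = 7.560 m
P_cr = π²EI / L_e² = π² × 205×10⁹ × 4.331×10^-8 / 7.560² = 1.533×10^3 N

P_cr ≈ 1.53 kN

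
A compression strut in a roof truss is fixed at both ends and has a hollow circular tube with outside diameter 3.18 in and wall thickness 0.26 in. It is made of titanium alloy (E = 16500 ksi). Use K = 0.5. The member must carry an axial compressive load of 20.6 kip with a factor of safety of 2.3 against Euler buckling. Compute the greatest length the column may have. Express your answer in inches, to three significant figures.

Inner diameter d_i = 3.18 − 2×0.26 = 2.660 in
I = π(d_o⁴ − d_i⁴)/64 = π(3.18⁴ − 2.660⁴)/64 = 2.562 in⁴
Required critical load P_cr = n·P = 2.3 × 20.6 = 47.38 kip = 4.738×10^4 lb
From P_cr = π²EI/(K·L)²:  L = (1/K)·√(π²EI/P_cr) = (1/0.5)·√(π²×1.65×10^7×2.562/4.738×10^4)
L = 188 in

L_max ≈ 188 in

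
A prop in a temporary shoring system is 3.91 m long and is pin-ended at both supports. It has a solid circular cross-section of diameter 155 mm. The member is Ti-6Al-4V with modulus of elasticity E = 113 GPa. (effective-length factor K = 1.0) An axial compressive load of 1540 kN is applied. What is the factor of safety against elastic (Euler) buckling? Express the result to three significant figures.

I = πd⁴/64 = π×155⁴/64 = 2.833×10^7 mm⁴
I = 2.833×10^7 mm⁴ = 2.833×10^-5 m⁴
Effective length L_e = K·L = 1 × 3.91 = 3.910 m
P_cr = π²EI / L_e² = π² × 113×10⁹ × 2.833×10^-5 / 3.910² = 2.067×10^6 N
Factor of safety n = P_cr / P = 2066.9 / 1540 = 1.34

n ≈ 1.34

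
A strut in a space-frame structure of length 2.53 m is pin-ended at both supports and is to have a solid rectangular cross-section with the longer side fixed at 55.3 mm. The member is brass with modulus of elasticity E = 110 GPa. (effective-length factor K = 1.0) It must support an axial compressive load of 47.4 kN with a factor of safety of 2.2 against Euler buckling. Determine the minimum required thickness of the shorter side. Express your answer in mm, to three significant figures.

Required P_cr = n·P = 2.2 × 47.4 = 104.3 kN
L_e = K·L = 1 × 2.53 = 2.530 m
Required I = P_cr·L_e²/(π²E) = 1.043×10^5 × 2.530² / (π² × 1.10×10^11) = 6.148×10^-7 m⁴
I_req = 6.148×10^5 mm⁴
Rectangle, weak axis: I_min = h·b³/12 with h = 55.3 mm fixed  ⇒  b = (12I/h)^(1/3) = 51.1 mm

b ≈ 51.1 mm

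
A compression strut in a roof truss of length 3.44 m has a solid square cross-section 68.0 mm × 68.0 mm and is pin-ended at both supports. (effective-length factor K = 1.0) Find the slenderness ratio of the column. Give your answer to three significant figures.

For a square r = a/√12 = 68.0/√12 = 19.63 mm
L_e = K·L = 1 × 3.44 m = 3.440 m = 3440.0 mm
λ = L_e / r_min = 3440.0 / 19.63 = 175

λ ≈ 175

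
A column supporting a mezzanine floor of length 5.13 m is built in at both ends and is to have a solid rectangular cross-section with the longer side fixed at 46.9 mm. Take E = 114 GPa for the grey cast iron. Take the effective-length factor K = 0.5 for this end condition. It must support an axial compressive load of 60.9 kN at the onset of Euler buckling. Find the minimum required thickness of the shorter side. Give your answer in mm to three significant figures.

b ≈ 45.0 mm

L_e = K·L = 0.5 × 5.13 = 2.565 m
Required I = P_cr·L_e²/(π²E) = 6.090×10^4 × 2.565² / (π² × 1.14×10^11) = 3.561×10^-7 m⁴
I_req = 3.561×10^5 mm⁴
Rectangle, weak axis: I_min = h·b³/12 with h = 46.9 mm fixed  ⇒  b = (12I/h)^(1/3) = 45.0 mm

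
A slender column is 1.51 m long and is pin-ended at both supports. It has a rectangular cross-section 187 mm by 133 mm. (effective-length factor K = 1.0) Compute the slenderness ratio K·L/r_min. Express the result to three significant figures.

For a rectangle r_min = b/√12 = 133/√12 = 38.39 mm
L_e = K·L = 1 × 1.51 m = 1.510 m = 1510.0 mm
λ = L_e / r_min = 1510.0 / 38.39 = 39.3

λ ≈ 39.3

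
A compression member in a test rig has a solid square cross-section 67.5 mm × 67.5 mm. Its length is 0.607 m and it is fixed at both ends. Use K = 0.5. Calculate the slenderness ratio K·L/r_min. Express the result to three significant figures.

λ ≈ 15.6

For a square r = a/√12 = 67.5/√12 = 19.49 mm
L_e = K·L = 0.5 × 0.607 m = 0.3035 m = 303.50 mm
λ = L_e / r_min = 303.50 / 19.49 = 15.6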